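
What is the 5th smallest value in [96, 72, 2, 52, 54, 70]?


Sort ascending: [2, 52, 54, 70, 72, 96]
The 5th element (1-indexed) is at index 4.
Value = 72
Final answer: 72


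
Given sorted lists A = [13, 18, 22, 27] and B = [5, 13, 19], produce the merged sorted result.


List A: [13, 18, 22, 27]
List B: [5, 13, 19]
Repeatedly compare the front elements and take the smaller:
  13 vs 5 -> take 5
  13 vs 13 -> take 13
  18 vs 13 -> take 13
  18 vs 19 -> take 18
  22 vs 19 -> take 19
  B is exhausted; append the rest of A: [22, 27]
Final answer: [5, 13, 13, 18, 19, 22, 27]


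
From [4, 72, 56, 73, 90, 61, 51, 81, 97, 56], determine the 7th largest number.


Sort descending: [97, 90, 81, 73, 72, 61, 56, 56, 51, 4]
The 7th element (1-indexed) is at index 6.
Value = 56
Final answer: 56


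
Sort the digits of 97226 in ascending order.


The number 97226 has digits: 9, 7, 2, 2, 6
Sorted: 2, 2, 6, 7, 9
Joining the sorted digits gives the result.
Final answer: 22679


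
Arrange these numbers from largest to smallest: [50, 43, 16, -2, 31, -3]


Original list: [50, 43, 16, -2, 31, -3]
Repeatedly take the largest remaining element:
  Remaining [50, 43, 16, -2, 31, -3] -> largest is 50
  Remaining [43, 16, -2, 31, -3] -> largest is 43
  Remaining [16, -2, 31, -3] -> largest is 31
  Remaining [16, -2, -3] -> largest is 16
  Remaining [-2, -3] -> largest is -2
  Remaining [-3] -> largest is -3
Collecting the picks in order gives the descending list.
Final answer: [50, 43, 31, 16, -2, -3]


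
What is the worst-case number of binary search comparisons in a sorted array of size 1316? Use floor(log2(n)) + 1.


Binary search halves the search space each step.
Maximum comparisons = floor(log2(1316)) + 1
log2(1316) = 10.3619
floor(log2(1316)) = 10, so 10 + 1 = 11
Final answer: 11


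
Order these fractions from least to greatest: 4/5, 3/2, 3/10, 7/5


Convert to decimal for comparison:
  4/5 = 0.8
  3/2 = 1.5
  3/10 = 0.3
  7/5 = 1.4
Decimals in increasing order: 0.3 < 0.8 < 1.4 < 1.5
Writing each back as its fraction gives the sorted order.
Final answer: 3/10, 4/5, 7/5, 3/2


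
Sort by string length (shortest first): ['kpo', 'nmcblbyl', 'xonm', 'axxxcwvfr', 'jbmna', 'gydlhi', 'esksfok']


Compute lengths:
  'kpo' has length 3
  'nmcblbyl' has length 8
  'xonm' has length 4
  'axxxcwvfr' has length 9
  'jbmna' has length 5
  'gydlhi' has length 6
  'esksfok' has length 7
Lengths in increasing order: 3 < 4 < 5 < 6 < 7 < 8 < 9
Listing the words in that order gives the answer.
Final answer: ['kpo', 'xonm', 'jbmna', 'gydlhi', 'esksfok', 'nmcblbyl', 'axxxcwvfr']


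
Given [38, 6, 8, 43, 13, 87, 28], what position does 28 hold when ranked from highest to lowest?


Sort descending: [87, 43, 38, 28, 13, 8, 6]
Find 28 in the sorted list.
28 is at position 4.
Final answer: 4


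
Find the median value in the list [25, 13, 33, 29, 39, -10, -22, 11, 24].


First, sort the list: [-22, -10, 11, 13, 24, 25, 29, 33, 39]
The list has 9 elements (odd count).
The middle index is 4 (0-based), and the element there is 24.
Final answer: 24


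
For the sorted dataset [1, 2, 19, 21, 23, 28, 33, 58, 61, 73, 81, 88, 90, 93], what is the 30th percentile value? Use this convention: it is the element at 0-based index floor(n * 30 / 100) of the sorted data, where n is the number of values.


The dataset has n = 14 elements.
Index = floor(14 * 30 / 100) = floor(420 / 100) = floor(4.2) = 4
Counting from index 0 in the sorted data, the element at index 4 is 23.
Final answer: 23


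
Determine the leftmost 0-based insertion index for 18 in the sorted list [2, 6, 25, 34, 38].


List is sorted: [2, 6, 25, 34, 38]
We need the leftmost position where 18 can be inserted, i.e. the first index whose element is >= 18 (or the end of the list if none is).
Binary search with low=0, high=5 (0-based indices):
  low=0, high=5, mid=2: a[2]=25 >= 18, so high = 2
  low=0, high=2, mid=1: a[1]=6 < 18, so low = 2
Now low = high = 2, so the insertion index is 2.
Final answer: 2


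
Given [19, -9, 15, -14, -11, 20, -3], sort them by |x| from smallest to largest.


Compute absolute values:
  |19| = 19
  |-9| = 9
  |15| = 15
  |-14| = 14
  |-11| = 11
  |20| = 20
  |-3| = 3
Absolute values in increasing order: 3 < 9 < 11 < 14 < 15 < 19 < 20
Listing the original numbers in that order gives the answer.
Final answer: [-3, -9, -11, -14, 15, 19, 20]


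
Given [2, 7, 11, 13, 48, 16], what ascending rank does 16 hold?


Sort ascending: [2, 7, 11, 13, 16, 48]
Find 16 in the sorted list.
16 is at position 5 (1-indexed).
Final answer: 5


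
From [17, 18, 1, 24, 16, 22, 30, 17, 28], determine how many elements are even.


Check each element:
  17 is odd
  18 is even
  1 is odd
  24 is even
  16 is even
  22 is even
  30 is even
  17 is odd
  28 is even
Evens: [18, 24, 16, 22, 30, 28]
Count of evens = 6
Final answer: 6


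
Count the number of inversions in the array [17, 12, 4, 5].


For each element, count the later elements that are smaller than it:
  17 (index 0): smaller elements after it = [12, 4, 5] -> 3
  12 (index 1): smaller elements after it = [4, 5] -> 2
  4 (index 2): smaller elements after it = [] -> 0
Total inversions = 3 + 2 + 0 = 5
Final answer: 5


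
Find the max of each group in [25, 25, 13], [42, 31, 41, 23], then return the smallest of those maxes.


Find max of each group:
  Group 1: [25, 25, 13] -> max = 25
  Group 2: [42, 31, 41, 23] -> max = 42
Maxes: [25, 42]
Minimum of maxes = 25
Final answer: 25


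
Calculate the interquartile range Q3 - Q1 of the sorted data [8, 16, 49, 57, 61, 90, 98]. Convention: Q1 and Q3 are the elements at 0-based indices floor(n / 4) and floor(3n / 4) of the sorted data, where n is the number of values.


The data has n = 7 elements.
Q1 index = floor(7 / 4) = floor(1.75) = 1; Q3 index = floor(3 * 7 / 4) = floor(5.25) = 5
Q1 = element at index 1 = 16
Q3 = element at index 5 = 90
IQR = 90 - 16 = 74
Final answer: 74


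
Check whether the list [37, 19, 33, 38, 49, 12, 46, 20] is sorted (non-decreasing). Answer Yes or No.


Check consecutive pairs:
  37 <= 19? False
  19 <= 33? True
  33 <= 38? True
  38 <= 49? True
  49 <= 12? False
  12 <= 46? True
  46 <= 20? False
3 consecutive pair(s) are out of order, so the list is not sorted.
Final answer: No


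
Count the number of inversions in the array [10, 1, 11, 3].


For each element, count the later elements that are smaller than it:
  10 (index 0): smaller elements after it = [1, 3] -> 2
  1 (index 1): smaller elements after it = [] -> 0
  11 (index 2): smaller elements after it = [3] -> 1
Total inversions = 2 + 0 + 1 = 3
Final answer: 3


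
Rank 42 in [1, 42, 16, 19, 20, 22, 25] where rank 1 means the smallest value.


Sort ascending: [1, 16, 19, 20, 22, 25, 42]
Find 42 in the sorted list.
42 is at position 7 (1-indexed).
Final answer: 7


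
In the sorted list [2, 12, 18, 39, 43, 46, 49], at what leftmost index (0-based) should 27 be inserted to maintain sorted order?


List is sorted: [2, 12, 18, 39, 43, 46, 49]
We need the leftmost position where 27 can be inserted, i.e. the first index whose element is >= 27 (or the end of the list if none is).
Binary search with low=0, high=7 (0-based indices):
  low=0, high=7, mid=3: a[3]=39 >= 27, so high = 3
  low=0, high=3, mid=1: a[1]=12 < 27, so low = 2
  low=2, high=3, mid=2: a[2]=18 < 27, so low = 3
Now low = high = 3, so the insertion index is 3.
Final answer: 3


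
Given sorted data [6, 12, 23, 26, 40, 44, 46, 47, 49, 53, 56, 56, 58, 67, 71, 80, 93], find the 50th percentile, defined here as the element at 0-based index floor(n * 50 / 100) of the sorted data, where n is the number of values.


The dataset has n = 17 elements.
Index = floor(17 * 50 / 100) = floor(850 / 100) = floor(8.5) = 8
Counting from index 0 in the sorted data, the element at index 8 is 49.
Final answer: 49


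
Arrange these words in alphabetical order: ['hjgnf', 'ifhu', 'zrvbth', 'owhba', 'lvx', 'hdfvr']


Compare strings character by character (the first differing letter decides):
  'hdfvr' < 'hjgnf' since 'd' < 'j' at position 2
  'hjgnf' < 'ifhu' since 'h' < 'i' at position 1
  'ifhu' < 'lvx' since 'i' < 'l' at position 1
  'lvx' < 'owhba' since 'l' < 'o' at position 1
  'owhba' < 'zrvbth' since 'o' < 'z' at position 1
Chaining these comparisons gives the alphabetical order.
Final answer: ['hdfvr', 'hjgnf', 'ifhu', 'lvx', 'owhba', 'zrvbth']


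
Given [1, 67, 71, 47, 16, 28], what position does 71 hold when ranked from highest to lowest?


Sort descending: [71, 67, 47, 28, 16, 1]
Find 71 in the sorted list.
71 is at position 1.
Final answer: 1


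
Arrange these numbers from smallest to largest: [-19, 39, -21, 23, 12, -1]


Original list: [-19, 39, -21, 23, 12, -1]
Repeatedly take the smallest remaining element:
  Remaining [-19, 39, -21, 23, 12, -1] -> smallest is -21
  Remaining [-19, 39, 23, 12, -1] -> smallest is -19
  Remaining [39, 23, 12, -1] -> smallest is -1
  Remaining [39, 23, 12] -> smallest is 12
  Remaining [39, 23] -> smallest is 23
  Remaining [39] -> smallest is 39
Collecting the picks in order gives the sorted list.
Final answer: [-21, -19, -1, 12, 23, 39]


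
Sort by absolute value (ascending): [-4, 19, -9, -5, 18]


Compute absolute values:
  |-4| = 4
  |19| = 19
  |-9| = 9
  |-5| = 5
  |18| = 18
Absolute values in increasing order: 4 < 5 < 9 < 18 < 19
Listing the original numbers in that order gives the answer.
Final answer: [-4, -5, -9, 18, 19]


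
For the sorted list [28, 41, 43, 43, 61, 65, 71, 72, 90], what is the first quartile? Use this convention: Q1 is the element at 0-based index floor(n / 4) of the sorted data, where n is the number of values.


The list has n = 9 elements.
Q1 index = floor(9 / 4) = floor(2.25) = 2
Counting from index 0 in the sorted data, the element at index 2 is 43.
Final answer: 43


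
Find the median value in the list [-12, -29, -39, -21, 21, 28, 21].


First, sort the list: [-39, -29, -21, -12, 21, 21, 28]
The list has 7 elements (odd count).
The middle index is 3 (0-based), and the element there is -12.
Final answer: -12


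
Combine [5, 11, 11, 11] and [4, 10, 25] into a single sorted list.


List A: [5, 11, 11, 11]
List B: [4, 10, 25]
Repeatedly compare the front elements and take the smaller:
  5 vs 4 -> take 4
  5 vs 10 -> take 5
  11 vs 10 -> take 10
  11 vs 25 -> take 11
  11 vs 25 -> take 11
  11 vs 25 -> take 11
  A is exhausted; append the rest of B: [25]
Final answer: [4, 5, 10, 11, 11, 11, 25]


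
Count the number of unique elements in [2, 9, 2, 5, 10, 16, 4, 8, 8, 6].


List all unique values:
Distinct values: [2, 4, 5, 6, 8, 9, 10, 16]
Count = 8
Final answer: 8


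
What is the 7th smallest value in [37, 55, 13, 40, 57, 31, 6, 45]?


Sort ascending: [6, 13, 31, 37, 40, 45, 55, 57]
The 7th element (1-indexed) is at index 6.
Value = 55
Final answer: 55


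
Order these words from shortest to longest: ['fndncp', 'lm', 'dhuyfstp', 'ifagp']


Compute lengths:
  'fndncp' has length 6
  'lm' has length 2
  'dhuyfstp' has length 8
  'ifagp' has length 5
Lengths in increasing order: 2 < 5 < 6 < 8
Listing the words in that order gives the answer.
Final answer: ['lm', 'ifagp', 'fndncp', 'dhuyfstp']


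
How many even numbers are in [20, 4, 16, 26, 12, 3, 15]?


Check each element:
  20 is even
  4 is even
  16 is even
  26 is even
  12 is even
  3 is odd
  15 is odd
Evens: [20, 4, 16, 26, 12]
Count of evens = 5
Final answer: 5


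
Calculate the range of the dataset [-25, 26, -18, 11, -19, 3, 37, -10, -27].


Maximum value: 37
Minimum value: -27
Range = 37 - (-27) = 64
Final answer: 64


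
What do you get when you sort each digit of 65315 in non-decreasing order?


The number 65315 has digits: 6, 5, 3, 1, 5
Sorted: 1, 3, 5, 5, 6
Joining the sorted digits gives the result.
Final answer: 13556


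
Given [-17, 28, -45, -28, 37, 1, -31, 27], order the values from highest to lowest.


Original list: [-17, 28, -45, -28, 37, 1, -31, 27]
Repeatedly take the largest remaining element:
  Remaining [-17, 28, -45, -28, 37, 1, -31, 27] -> largest is 37
  Remaining [-17, 28, -45, -28, 1, -31, 27] -> largest is 28
  Remaining [-17, -45, -28, 1, -31, 27] -> largest is 27
  Remaining [-17, -45, -28, 1, -31] -> largest is 1
  Remaining [-17, -45, -28, -31] -> largest is -17
  Remaining [-45, -28, -31] -> largest is -28
  Remaining [-45, -31] -> largest is -31
  Remaining [-45] -> largest is -45
Collecting the picks in order gives the descending list.
Final answer: [37, 28, 27, 1, -17, -28, -31, -45]


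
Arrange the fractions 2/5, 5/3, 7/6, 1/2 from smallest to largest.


Convert to decimal for comparison:
  2/5 = 0.4
  5/3 = 1.6667
  7/6 = 1.1667
  1/2 = 0.5
Decimals in increasing order: 0.4 < 0.5 < 1.1667 < 1.6667
Writing each back as its fraction gives the sorted order.
Final answer: 2/5, 1/2, 7/6, 5/3


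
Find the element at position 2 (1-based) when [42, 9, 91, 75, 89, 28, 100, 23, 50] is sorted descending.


Sort descending: [100, 91, 89, 75, 50, 42, 28, 23, 9]
The 2nd element (1-indexed) is at index 1.
Value = 91
Final answer: 91


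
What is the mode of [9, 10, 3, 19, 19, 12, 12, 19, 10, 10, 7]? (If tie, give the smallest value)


Count the frequency of each value:
  3 appears 1 time(s)
  7 appears 1 time(s)
  9 appears 1 time(s)
  10 appears 3 time(s)
  12 appears 2 time(s)
  19 appears 3 time(s)
Maximum frequency is 3.
Values reaching that frequency: [10, 19]; the smallest is 10.
Final answer: 10


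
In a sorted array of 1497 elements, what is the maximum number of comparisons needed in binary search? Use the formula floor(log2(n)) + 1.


Binary search halves the search space each step.
Maximum comparisons = floor(log2(1497)) + 1
log2(1497) = 10.5479
floor(log2(1497)) = 10, so 10 + 1 = 11
Final answer: 11


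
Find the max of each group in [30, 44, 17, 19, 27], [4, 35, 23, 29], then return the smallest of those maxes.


Find max of each group:
  Group 1: [30, 44, 17, 19, 27] -> max = 44
  Group 2: [4, 35, 23, 29] -> max = 35
Maxes: [44, 35]
Minimum of maxes = 35
Final answer: 35


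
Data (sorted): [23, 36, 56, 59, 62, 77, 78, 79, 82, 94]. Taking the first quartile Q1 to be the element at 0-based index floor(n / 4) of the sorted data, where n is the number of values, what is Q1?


The list has n = 10 elements.
Q1 index = floor(10 / 4) = floor(2.5) = 2
Counting from index 0 in the sorted data, the element at index 2 is 56.
Final answer: 56


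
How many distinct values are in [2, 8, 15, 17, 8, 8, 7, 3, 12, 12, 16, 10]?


List all unique values:
Distinct values: [2, 3, 7, 8, 10, 12, 15, 16, 17]
Count = 9
Final answer: 9


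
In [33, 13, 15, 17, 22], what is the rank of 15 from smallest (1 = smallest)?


Sort ascending: [13, 15, 17, 22, 33]
Find 15 in the sorted list.
15 is at position 2 (1-indexed).
Final answer: 2


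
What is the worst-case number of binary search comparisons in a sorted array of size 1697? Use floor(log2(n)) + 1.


Binary search halves the search space each step.
Maximum comparisons = floor(log2(1697)) + 1
log2(1697) = 10.7288
floor(log2(1697)) = 10, so 10 + 1 = 11
Final answer: 11


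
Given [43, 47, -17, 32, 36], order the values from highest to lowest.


Original list: [43, 47, -17, 32, 36]
Repeatedly take the largest remaining element:
  Remaining [43, 47, -17, 32, 36] -> largest is 47
  Remaining [43, -17, 32, 36] -> largest is 43
  Remaining [-17, 32, 36] -> largest is 36
  Remaining [-17, 32] -> largest is 32
  Remaining [-17] -> largest is -17
Collecting the picks in order gives the descending list.
Final answer: [47, 43, 36, 32, -17]


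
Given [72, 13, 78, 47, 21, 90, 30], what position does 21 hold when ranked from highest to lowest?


Sort descending: [90, 78, 72, 47, 30, 21, 13]
Find 21 in the sorted list.
21 is at position 6.
Final answer: 6


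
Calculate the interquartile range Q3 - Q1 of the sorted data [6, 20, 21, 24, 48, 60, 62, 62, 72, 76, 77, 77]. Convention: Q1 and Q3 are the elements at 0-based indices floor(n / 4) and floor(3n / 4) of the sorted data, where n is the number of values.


The data has n = 12 elements.
Q1 index = floor(12 / 4) = floor(3) = 3; Q3 index = floor(3 * 12 / 4) = floor(9) = 9
Q1 = element at index 3 = 24
Q3 = element at index 9 = 76
IQR = 76 - 24 = 52
Final answer: 52


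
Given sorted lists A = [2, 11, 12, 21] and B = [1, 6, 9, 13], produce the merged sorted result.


List A: [2, 11, 12, 21]
List B: [1, 6, 9, 13]
Repeatedly compare the front elements and take the smaller:
  2 vs 1 -> take 1
  2 vs 6 -> take 2
  11 vs 6 -> take 6
  11 vs 9 -> take 9
  11 vs 13 -> take 11
  12 vs 13 -> take 12
  21 vs 13 -> take 13
  B is exhausted; append the rest of A: [21]
Final answer: [1, 2, 6, 9, 11, 12, 13, 21]


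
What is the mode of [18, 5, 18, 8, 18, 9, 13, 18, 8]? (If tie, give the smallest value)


Count the frequency of each value:
  5 appears 1 time(s)
  8 appears 2 time(s)
  9 appears 1 time(s)
  13 appears 1 time(s)
  18 appears 4 time(s)
Maximum frequency is 4.
Only 18 reaches that frequency, so it is the mode.
Final answer: 18


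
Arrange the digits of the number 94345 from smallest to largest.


The number 94345 has digits: 9, 4, 3, 4, 5
Sorted: 3, 4, 4, 5, 9
Joining the sorted digits gives the result.
Final answer: 34459


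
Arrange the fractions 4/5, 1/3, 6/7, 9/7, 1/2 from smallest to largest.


Convert to decimal for comparison:
  4/5 = 0.8
  1/3 = 0.3333
  6/7 = 0.8571
  9/7 = 1.2857
  1/2 = 0.5
Decimals in increasing order: 0.3333 < 0.5 < 0.8 < 0.8571 < 1.2857
Writing each back as its fraction gives the sorted order.
Final answer: 1/3, 1/2, 4/5, 6/7, 9/7


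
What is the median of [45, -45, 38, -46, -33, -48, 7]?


First, sort the list: [-48, -46, -45, -33, 7, 38, 45]
The list has 7 elements (odd count).
The middle index is 3 (0-based), and the element there is -33.
Final answer: -33


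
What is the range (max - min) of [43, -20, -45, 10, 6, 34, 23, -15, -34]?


Maximum value: 43
Minimum value: -45
Range = 43 - (-45) = 88
Final answer: 88


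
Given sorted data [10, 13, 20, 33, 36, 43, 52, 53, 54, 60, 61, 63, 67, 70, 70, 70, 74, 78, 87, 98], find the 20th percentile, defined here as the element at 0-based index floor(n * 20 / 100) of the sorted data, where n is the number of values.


The dataset has n = 20 elements.
Index = floor(20 * 20 / 100) = floor(400 / 100) = floor(4) = 4
Counting from index 0 in the sorted data, the element at index 4 is 36.
Final answer: 36


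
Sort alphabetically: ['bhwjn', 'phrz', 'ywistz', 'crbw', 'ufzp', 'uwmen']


Compare strings character by character (the first differing letter decides):
  'bhwjn' < 'crbw' since 'b' < 'c' at position 1
  'crbw' < 'phrz' since 'c' < 'p' at position 1
  'phrz' < 'ufzp' since 'p' < 'u' at position 1
  'ufzp' < 'uwmen' since 'f' < 'w' at position 2
  'uwmen' < 'ywistz' since 'u' < 'y' at position 1
Chaining these comparisons gives the alphabetical order.
Final answer: ['bhwjn', 'crbw', 'phrz', 'ufzp', 'uwmen', 'ywistz']


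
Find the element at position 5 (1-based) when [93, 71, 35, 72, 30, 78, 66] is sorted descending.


Sort descending: [93, 78, 72, 71, 66, 35, 30]
The 5th element (1-indexed) is at index 4.
Value = 66
Final answer: 66


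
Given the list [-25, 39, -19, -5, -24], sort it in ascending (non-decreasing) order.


Original list: [-25, 39, -19, -5, -24]
Repeatedly take the smallest remaining element:
  Remaining [-25, 39, -19, -5, -24] -> smallest is -25
  Remaining [39, -19, -5, -24] -> smallest is -24
  Remaining [39, -19, -5] -> smallest is -19
  Remaining [39, -5] -> smallest is -5
  Remaining [39] -> smallest is 39
Collecting the picks in order gives the sorted list.
Final answer: [-25, -24, -19, -5, 39]


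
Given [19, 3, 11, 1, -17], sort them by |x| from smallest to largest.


Compute absolute values:
  |19| = 19
  |3| = 3
  |11| = 11
  |1| = 1
  |-17| = 17
Absolute values in increasing order: 1 < 3 < 11 < 17 < 19
Listing the original numbers in that order gives the answer.
Final answer: [1, 3, 11, -17, 19]


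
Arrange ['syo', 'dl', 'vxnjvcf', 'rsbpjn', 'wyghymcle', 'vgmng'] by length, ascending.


Compute lengths:
  'syo' has length 3
  'dl' has length 2
  'vxnjvcf' has length 7
  'rsbpjn' has length 6
  'wyghymcle' has length 9
  'vgmng' has length 5
Lengths in increasing order: 2 < 3 < 5 < 6 < 7 < 9
Listing the words in that order gives the answer.
Final answer: ['dl', 'syo', 'vgmng', 'rsbpjn', 'vxnjvcf', 'wyghymcle']


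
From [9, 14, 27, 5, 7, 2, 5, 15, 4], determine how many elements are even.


Check each element:
  9 is odd
  14 is even
  27 is odd
  5 is odd
  7 is odd
  2 is even
  5 is odd
  15 is odd
  4 is even
Evens: [14, 2, 4]
Count of evens = 3
Final answer: 3


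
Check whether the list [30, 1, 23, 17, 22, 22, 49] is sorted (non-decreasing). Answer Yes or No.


Check consecutive pairs:
  30 <= 1? False
  1 <= 23? True
  23 <= 17? False
  17 <= 22? True
  22 <= 22? True
  22 <= 49? True
2 consecutive pair(s) are out of order, so the list is not sorted.
Final answer: No


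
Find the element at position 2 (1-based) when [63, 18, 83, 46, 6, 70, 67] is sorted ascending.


Sort ascending: [6, 18, 46, 63, 67, 70, 83]
The 2nd element (1-indexed) is at index 1.
Value = 18
Final answer: 18


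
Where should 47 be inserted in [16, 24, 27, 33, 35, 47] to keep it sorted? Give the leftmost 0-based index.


List is sorted: [16, 24, 27, 33, 35, 47]
We need the leftmost position where 47 can be inserted, i.e. the first index whose element is >= 47 (or the end of the list if none is).
Binary search with low=0, high=6 (0-based indices):
  low=0, high=6, mid=3: a[3]=33 < 47, so low = 4
  low=4, high=6, mid=5: a[5]=47 >= 47, so high = 5
  low=4, high=5, mid=4: a[4]=35 < 47, so low = 5
Now low = high = 5, so the insertion index is 5.
Final answer: 5


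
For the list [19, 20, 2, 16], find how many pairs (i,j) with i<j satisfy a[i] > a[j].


For each element, count the later elements that are smaller than it:
  19 (index 0): smaller elements after it = [2, 16] -> 2
  20 (index 1): smaller elements after it = [2, 16] -> 2
  2 (index 2): smaller elements after it = [] -> 0
Total inversions = 2 + 2 + 0 = 4
Final answer: 4


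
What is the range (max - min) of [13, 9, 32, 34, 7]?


Maximum value: 34
Minimum value: 7
Range = 34 - 7 = 27
Final answer: 27


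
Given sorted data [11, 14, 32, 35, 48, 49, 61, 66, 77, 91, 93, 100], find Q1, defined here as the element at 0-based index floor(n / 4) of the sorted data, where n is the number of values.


The list has n = 12 elements.
Q1 index = floor(12 / 4) = floor(3) = 3
Counting from index 0 in the sorted data, the element at index 3 is 35.
Final answer: 35


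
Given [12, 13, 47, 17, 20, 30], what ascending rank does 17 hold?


Sort ascending: [12, 13, 17, 20, 30, 47]
Find 17 in the sorted list.
17 is at position 3 (1-indexed).
Final answer: 3


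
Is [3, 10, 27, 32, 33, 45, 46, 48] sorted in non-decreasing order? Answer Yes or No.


Check consecutive pairs:
  3 <= 10? True
  10 <= 27? True
  27 <= 32? True
  32 <= 33? True
  33 <= 45? True
  45 <= 46? True
  46 <= 48? True
Every consecutive pair is in order, so the list is non-decreasing.
Final answer: Yes


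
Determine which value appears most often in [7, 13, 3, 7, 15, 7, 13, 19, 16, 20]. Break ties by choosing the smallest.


Count the frequency of each value:
  3 appears 1 time(s)
  7 appears 3 time(s)
  13 appears 2 time(s)
  15 appears 1 time(s)
  16 appears 1 time(s)
  19 appears 1 time(s)
  20 appears 1 time(s)
Maximum frequency is 3.
Only 7 reaches that frequency, so it is the mode.
Final answer: 7


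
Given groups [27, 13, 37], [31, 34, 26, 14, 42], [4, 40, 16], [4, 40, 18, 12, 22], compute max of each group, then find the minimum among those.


Find max of each group:
  Group 1: [27, 13, 37] -> max = 37
  Group 2: [31, 34, 26, 14, 42] -> max = 42
  Group 3: [4, 40, 16] -> max = 40
  Group 4: [4, 40, 18, 12, 22] -> max = 40
Maxes: [37, 42, 40, 40]
Minimum of maxes = 37
Final answer: 37


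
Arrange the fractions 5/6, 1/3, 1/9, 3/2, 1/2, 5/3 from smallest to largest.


Convert to decimal for comparison:
  5/6 = 0.8333
  1/3 = 0.3333
  1/9 = 0.1111
  3/2 = 1.5
  1/2 = 0.5
  5/3 = 1.6667
Decimals in increasing order: 0.1111 < 0.3333 < 0.5 < 0.8333 < 1.5 < 1.6667
Writing each back as its fraction gives the sorted order.
Final answer: 1/9, 1/3, 1/2, 5/6, 3/2, 5/3


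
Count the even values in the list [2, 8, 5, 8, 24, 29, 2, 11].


Check each element:
  2 is even
  8 is even
  5 is odd
  8 is even
  24 is even
  29 is odd
  2 is even
  11 is odd
Evens: [2, 8, 8, 24, 2]
Count of evens = 5
Final answer: 5


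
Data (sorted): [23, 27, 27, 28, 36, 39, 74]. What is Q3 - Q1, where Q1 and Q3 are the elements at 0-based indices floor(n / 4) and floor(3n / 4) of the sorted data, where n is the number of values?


The data has n = 7 elements.
Q1 index = floor(7 / 4) = floor(1.75) = 1; Q3 index = floor(3 * 7 / 4) = floor(5.25) = 5
Q1 = element at index 1 = 27
Q3 = element at index 5 = 39
IQR = 39 - 27 = 12
Final answer: 12


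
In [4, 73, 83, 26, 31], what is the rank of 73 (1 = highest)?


Sort descending: [83, 73, 31, 26, 4]
Find 73 in the sorted list.
73 is at position 2.
Final answer: 2


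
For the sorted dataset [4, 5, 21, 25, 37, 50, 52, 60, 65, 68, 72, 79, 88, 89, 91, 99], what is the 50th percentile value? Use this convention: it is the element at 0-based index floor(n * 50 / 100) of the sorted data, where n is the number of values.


The dataset has n = 16 elements.
Index = floor(16 * 50 / 100) = floor(800 / 100) = floor(8) = 8
Counting from index 0 in the sorted data, the element at index 8 is 65.
Final answer: 65


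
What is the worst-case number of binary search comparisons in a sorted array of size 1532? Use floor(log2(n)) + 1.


Binary search halves the search space each step.
Maximum comparisons = floor(log2(1532)) + 1
log2(1532) = 10.5812
floor(log2(1532)) = 10, so 10 + 1 = 11
Final answer: 11


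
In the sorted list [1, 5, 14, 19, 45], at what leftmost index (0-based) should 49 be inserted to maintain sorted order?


List is sorted: [1, 5, 14, 19, 45]
We need the leftmost position where 49 can be inserted, i.e. the first index whose element is >= 49 (or the end of the list if none is).
Binary search with low=0, high=5 (0-based indices):
  low=0, high=5, mid=2: a[2]=14 < 49, so low = 3
  low=3, high=5, mid=4: a[4]=45 < 49, so low = 5
Now low = high = 5, so the insertion index is 5.
Final answer: 5


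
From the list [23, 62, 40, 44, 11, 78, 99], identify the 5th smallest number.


Sort ascending: [11, 23, 40, 44, 62, 78, 99]
The 5th element (1-indexed) is at index 4.
Value = 62
Final answer: 62


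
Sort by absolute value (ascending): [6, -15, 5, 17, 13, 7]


Compute absolute values:
  |6| = 6
  |-15| = 15
  |5| = 5
  |17| = 17
  |13| = 13
  |7| = 7
Absolute values in increasing order: 5 < 6 < 7 < 13 < 15 < 17
Listing the original numbers in that order gives the answer.
Final answer: [5, 6, 7, 13, -15, 17]


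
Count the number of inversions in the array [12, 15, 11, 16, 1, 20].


For each element, count the later elements that are smaller than it:
  12 (index 0): smaller elements after it = [11, 1] -> 2
  15 (index 1): smaller elements after it = [11, 1] -> 2
  11 (index 2): smaller elements after it = [1] -> 1
  16 (index 3): smaller elements after it = [1] -> 1
  1 (index 4): smaller elements after it = [] -> 0
Total inversions = 2 + 2 + 1 + 1 + 0 = 6
Final answer: 6


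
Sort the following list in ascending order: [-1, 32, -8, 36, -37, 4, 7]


Original list: [-1, 32, -8, 36, -37, 4, 7]
Repeatedly take the smallest remaining element:
  Remaining [-1, 32, -8, 36, -37, 4, 7] -> smallest is -37
  Remaining [-1, 32, -8, 36, 4, 7] -> smallest is -8
  Remaining [-1, 32, 36, 4, 7] -> smallest is -1
  Remaining [32, 36, 4, 7] -> smallest is 4
  Remaining [32, 36, 7] -> smallest is 7
  Remaining [32, 36] -> smallest is 32
  Remaining [36] -> smallest is 36
Collecting the picks in order gives the sorted list.
Final answer: [-37, -8, -1, 4, 7, 32, 36]


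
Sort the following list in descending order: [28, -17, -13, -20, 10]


Original list: [28, -17, -13, -20, 10]
Repeatedly take the largest remaining element:
  Remaining [28, -17, -13, -20, 10] -> largest is 28
  Remaining [-17, -13, -20, 10] -> largest is 10
  Remaining [-17, -13, -20] -> largest is -13
  Remaining [-17, -20] -> largest is -17
  Remaining [-20] -> largest is -20
Collecting the picks in order gives the descending list.
Final answer: [28, 10, -13, -17, -20]


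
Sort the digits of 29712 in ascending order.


The number 29712 has digits: 2, 9, 7, 1, 2
Sorted: 1, 2, 2, 7, 9
Joining the sorted digits gives the result.
Final answer: 12279


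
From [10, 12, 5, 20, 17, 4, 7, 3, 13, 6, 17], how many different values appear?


List all unique values:
Distinct values: [3, 4, 5, 6, 7, 10, 12, 13, 17, 20]
Count = 10
Final answer: 10


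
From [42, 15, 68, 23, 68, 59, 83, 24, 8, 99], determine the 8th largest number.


Sort descending: [99, 83, 68, 68, 59, 42, 24, 23, 15, 8]
The 8th element (1-indexed) is at index 7.
Value = 23
Final answer: 23


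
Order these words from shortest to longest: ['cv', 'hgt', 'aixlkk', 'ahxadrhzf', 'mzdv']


Compute lengths:
  'cv' has length 2
  'hgt' has length 3
  'aixlkk' has length 6
  'ahxadrhzf' has length 9
  'mzdv' has length 4
Lengths in increasing order: 2 < 3 < 4 < 6 < 9
Listing the words in that order gives the answer.
Final answer: ['cv', 'hgt', 'mzdv', 'aixlkk', 'ahxadrhzf']


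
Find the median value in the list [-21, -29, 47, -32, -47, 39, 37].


First, sort the list: [-47, -32, -29, -21, 37, 39, 47]
The list has 7 elements (odd count).
The middle index is 3 (0-based), and the element there is -21.
Final answer: -21


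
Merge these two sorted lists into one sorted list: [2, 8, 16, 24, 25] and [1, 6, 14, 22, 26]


List A: [2, 8, 16, 24, 25]
List B: [1, 6, 14, 22, 26]
Repeatedly compare the front elements and take the smaller:
  2 vs 1 -> take 1
  2 vs 6 -> take 2
  8 vs 6 -> take 6
  8 vs 14 -> take 8
  16 vs 14 -> take 14
  16 vs 22 -> take 16
  24 vs 22 -> take 22
  24 vs 26 -> take 24
  25 vs 26 -> take 25
  A is exhausted; append the rest of B: [26]
Final answer: [1, 2, 6, 8, 14, 16, 22, 24, 25, 26]


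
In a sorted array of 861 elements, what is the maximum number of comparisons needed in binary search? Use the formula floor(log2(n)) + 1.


Binary search halves the search space each step.
Maximum comparisons = floor(log2(861)) + 1
log2(861) = 9.7499
floor(log2(861)) = 9, so 9 + 1 = 10
Final answer: 10


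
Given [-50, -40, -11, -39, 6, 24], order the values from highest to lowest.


Original list: [-50, -40, -11, -39, 6, 24]
Repeatedly take the largest remaining element:
  Remaining [-50, -40, -11, -39, 6, 24] -> largest is 24
  Remaining [-50, -40, -11, -39, 6] -> largest is 6
  Remaining [-50, -40, -11, -39] -> largest is -11
  Remaining [-50, -40, -39] -> largest is -39
  Remaining [-50, -40] -> largest is -40
  Remaining [-50] -> largest is -50
Collecting the picks in order gives the descending list.
Final answer: [24, 6, -11, -39, -40, -50]


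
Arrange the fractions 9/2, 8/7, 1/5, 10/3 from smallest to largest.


Convert to decimal for comparison:
  9/2 = 4.5
  8/7 = 1.1429
  1/5 = 0.2
  10/3 = 3.3333
Decimals in increasing order: 0.2 < 1.1429 < 3.3333 < 4.5
Writing each back as its fraction gives the sorted order.
Final answer: 1/5, 8/7, 10/3, 9/2


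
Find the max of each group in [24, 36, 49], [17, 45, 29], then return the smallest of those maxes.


Find max of each group:
  Group 1: [24, 36, 49] -> max = 49
  Group 2: [17, 45, 29] -> max = 45
Maxes: [49, 45]
Minimum of maxes = 45
Final answer: 45


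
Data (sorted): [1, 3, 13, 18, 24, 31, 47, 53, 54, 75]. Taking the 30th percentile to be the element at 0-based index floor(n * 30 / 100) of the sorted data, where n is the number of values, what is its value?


The dataset has n = 10 elements.
Index = floor(10 * 30 / 100) = floor(300 / 100) = floor(3) = 3
Counting from index 0 in the sorted data, the element at index 3 is 18.
Final answer: 18


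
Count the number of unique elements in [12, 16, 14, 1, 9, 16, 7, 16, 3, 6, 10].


List all unique values:
Distinct values: [1, 3, 6, 7, 9, 10, 12, 14, 16]
Count = 9
Final answer: 9


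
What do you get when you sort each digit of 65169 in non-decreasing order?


The number 65169 has digits: 6, 5, 1, 6, 9
Sorted: 1, 5, 6, 6, 9
Joining the sorted digits gives the result.
Final answer: 15669


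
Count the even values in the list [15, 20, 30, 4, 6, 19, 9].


Check each element:
  15 is odd
  20 is even
  30 is even
  4 is even
  6 is even
  19 is odd
  9 is odd
Evens: [20, 30, 4, 6]
Count of evens = 4
Final answer: 4


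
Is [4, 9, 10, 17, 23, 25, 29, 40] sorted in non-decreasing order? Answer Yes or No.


Check consecutive pairs:
  4 <= 9? True
  9 <= 10? True
  10 <= 17? True
  17 <= 23? True
  23 <= 25? True
  25 <= 29? True
  29 <= 40? True
Every consecutive pair is in order, so the list is non-decreasing.
Final answer: Yes


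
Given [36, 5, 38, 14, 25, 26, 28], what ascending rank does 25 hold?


Sort ascending: [5, 14, 25, 26, 28, 36, 38]
Find 25 in the sorted list.
25 is at position 3 (1-indexed).
Final answer: 3


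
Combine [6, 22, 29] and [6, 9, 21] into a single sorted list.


List A: [6, 22, 29]
List B: [6, 9, 21]
Repeatedly compare the front elements and take the smaller:
  6 vs 6 -> take 6
  22 vs 6 -> take 6
  22 vs 9 -> take 9
  22 vs 21 -> take 21
  B is exhausted; append the rest of A: [22, 29]
Final answer: [6, 6, 9, 21, 22, 29]


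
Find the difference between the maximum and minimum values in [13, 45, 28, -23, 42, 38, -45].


Maximum value: 45
Minimum value: -45
Range = 45 - (-45) = 90
Final answer: 90


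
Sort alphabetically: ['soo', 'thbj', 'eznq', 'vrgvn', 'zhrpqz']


Compare strings character by character (the first differing letter decides):
  'eznq' < 'soo' since 'e' < 's' at position 1
  'soo' < 'thbj' since 's' < 't' at position 1
  'thbj' < 'vrgvn' since 't' < 'v' at position 1
  'vrgvn' < 'zhrpqz' since 'v' < 'z' at position 1
Chaining these comparisons gives the alphabetical order.
Final answer: ['eznq', 'soo', 'thbj', 'vrgvn', 'zhrpqz']


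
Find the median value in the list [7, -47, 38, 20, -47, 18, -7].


First, sort the list: [-47, -47, -7, 7, 18, 20, 38]
The list has 7 elements (odd count).
The middle index is 3 (0-based), and the element there is 7.
Final answer: 7


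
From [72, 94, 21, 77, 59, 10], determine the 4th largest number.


Sort descending: [94, 77, 72, 59, 21, 10]
The 4th element (1-indexed) is at index 3.
Value = 59
Final answer: 59


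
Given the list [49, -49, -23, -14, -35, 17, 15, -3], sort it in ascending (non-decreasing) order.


Original list: [49, -49, -23, -14, -35, 17, 15, -3]
Repeatedly take the smallest remaining element:
  Remaining [49, -49, -23, -14, -35, 17, 15, -3] -> smallest is -49
  Remaining [49, -23, -14, -35, 17, 15, -3] -> smallest is -35
  Remaining [49, -23, -14, 17, 15, -3] -> smallest is -23
  Remaining [49, -14, 17, 15, -3] -> smallest is -14
  Remaining [49, 17, 15, -3] -> smallest is -3
  Remaining [49, 17, 15] -> smallest is 15
  Remaining [49, 17] -> smallest is 17
  Remaining [49] -> smallest is 49
Collecting the picks in order gives the sorted list.
Final answer: [-49, -35, -23, -14, -3, 15, 17, 49]


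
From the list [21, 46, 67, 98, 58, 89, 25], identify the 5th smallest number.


Sort ascending: [21, 25, 46, 58, 67, 89, 98]
The 5th element (1-indexed) is at index 4.
Value = 67
Final answer: 67


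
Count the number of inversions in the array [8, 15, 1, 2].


For each element, count the later elements that are smaller than it:
  8 (index 0): smaller elements after it = [1, 2] -> 2
  15 (index 1): smaller elements after it = [1, 2] -> 2
  1 (index 2): smaller elements after it = [] -> 0
Total inversions = 2 + 2 + 0 = 4
Final answer: 4


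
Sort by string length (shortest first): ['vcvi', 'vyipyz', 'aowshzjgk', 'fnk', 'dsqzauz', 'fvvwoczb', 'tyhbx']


Compute lengths:
  'vcvi' has length 4
  'vyipyz' has length 6
  'aowshzjgk' has length 9
  'fnk' has length 3
  'dsqzauz' has length 7
  'fvvwoczb' has length 8
  'tyhbx' has length 5
Lengths in increasing order: 3 < 4 < 5 < 6 < 7 < 8 < 9
Listing the words in that order gives the answer.
Final answer: ['fnk', 'vcvi', 'tyhbx', 'vyipyz', 'dsqzauz', 'fvvwoczb', 'aowshzjgk']


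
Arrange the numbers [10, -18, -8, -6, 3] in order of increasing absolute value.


Compute absolute values:
  |10| = 10
  |-18| = 18
  |-8| = 8
  |-6| = 6
  |3| = 3
Absolute values in increasing order: 3 < 6 < 8 < 10 < 18
Listing the original numbers in that order gives the answer.
Final answer: [3, -6, -8, 10, -18]


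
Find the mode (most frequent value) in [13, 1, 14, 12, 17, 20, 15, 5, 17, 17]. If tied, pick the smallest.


Count the frequency of each value:
  1 appears 1 time(s)
  5 appears 1 time(s)
  12 appears 1 time(s)
  13 appears 1 time(s)
  14 appears 1 time(s)
  15 appears 1 time(s)
  17 appears 3 time(s)
  20 appears 1 time(s)
Maximum frequency is 3.
Only 17 reaches that frequency, so it is the mode.
Final answer: 17


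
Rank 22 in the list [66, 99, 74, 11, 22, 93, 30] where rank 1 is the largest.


Sort descending: [99, 93, 74, 66, 30, 22, 11]
Find 22 in the sorted list.
22 is at position 6.
Final answer: 6


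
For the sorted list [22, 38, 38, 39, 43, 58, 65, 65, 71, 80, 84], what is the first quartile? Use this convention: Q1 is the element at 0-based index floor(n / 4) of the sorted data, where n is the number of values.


The list has n = 11 elements.
Q1 index = floor(11 / 4) = floor(2.75) = 2
Counting from index 0 in the sorted data, the element at index 2 is 38.
Final answer: 38


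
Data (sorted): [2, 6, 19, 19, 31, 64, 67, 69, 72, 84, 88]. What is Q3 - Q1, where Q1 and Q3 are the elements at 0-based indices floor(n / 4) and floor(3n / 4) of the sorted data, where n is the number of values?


The data has n = 11 elements.
Q1 index = floor(11 / 4) = floor(2.75) = 2; Q3 index = floor(3 * 11 / 4) = floor(8.25) = 8
Q1 = element at index 2 = 19
Q3 = element at index 8 = 72
IQR = 72 - 19 = 53
Final answer: 53


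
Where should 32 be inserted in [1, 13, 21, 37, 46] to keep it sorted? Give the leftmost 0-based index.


List is sorted: [1, 13, 21, 37, 46]
We need the leftmost position where 32 can be inserted, i.e. the first index whose element is >= 32 (or the end of the list if none is).
Binary search with low=0, high=5 (0-based indices):
  low=0, high=5, mid=2: a[2]=21 < 32, so low = 3
  low=3, high=5, mid=4: a[4]=46 >= 32, so high = 4
  low=3, high=4, mid=3: a[3]=37 >= 32, so high = 3
Now low = high = 3, so the insertion index is 3.
Final answer: 3


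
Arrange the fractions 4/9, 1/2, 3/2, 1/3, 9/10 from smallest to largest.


Convert to decimal for comparison:
  4/9 = 0.4444
  1/2 = 0.5
  3/2 = 1.5
  1/3 = 0.3333
  9/10 = 0.9
Decimals in increasing order: 0.3333 < 0.4444 < 0.5 < 0.9 < 1.5
Writing each back as its fraction gives the sorted order.
Final answer: 1/3, 4/9, 1/2, 9/10, 3/2


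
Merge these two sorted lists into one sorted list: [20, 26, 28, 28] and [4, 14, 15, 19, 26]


List A: [20, 26, 28, 28]
List B: [4, 14, 15, 19, 26]
Repeatedly compare the front elements and take the smaller:
  20 vs 4 -> take 4
  20 vs 14 -> take 14
  20 vs 15 -> take 15
  20 vs 19 -> take 19
  20 vs 26 -> take 20
  26 vs 26 -> take 26
  28 vs 26 -> take 26
  B is exhausted; append the rest of A: [28, 28]
Final answer: [4, 14, 15, 19, 20, 26, 26, 28, 28]


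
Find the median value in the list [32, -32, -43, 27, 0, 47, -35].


First, sort the list: [-43, -35, -32, 0, 27, 32, 47]
The list has 7 elements (odd count).
The middle index is 3 (0-based), and the element there is 0.
Final answer: 0
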